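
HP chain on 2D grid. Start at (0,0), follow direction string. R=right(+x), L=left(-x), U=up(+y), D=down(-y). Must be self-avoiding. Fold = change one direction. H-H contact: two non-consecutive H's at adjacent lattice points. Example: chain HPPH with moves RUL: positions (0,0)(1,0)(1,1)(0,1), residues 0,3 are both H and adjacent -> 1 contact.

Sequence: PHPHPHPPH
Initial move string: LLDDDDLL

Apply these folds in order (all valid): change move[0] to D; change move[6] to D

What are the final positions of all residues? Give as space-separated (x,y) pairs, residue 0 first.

Initial moves: LLDDDDLL
Fold: move[0]->D => DLDDDDLL (positions: [(0, 0), (0, -1), (-1, -1), (-1, -2), (-1, -3), (-1, -4), (-1, -5), (-2, -5), (-3, -5)])
Fold: move[6]->D => DLDDDDDL (positions: [(0, 0), (0, -1), (-1, -1), (-1, -2), (-1, -3), (-1, -4), (-1, -5), (-1, -6), (-2, -6)])

Answer: (0,0) (0,-1) (-1,-1) (-1,-2) (-1,-3) (-1,-4) (-1,-5) (-1,-6) (-2,-6)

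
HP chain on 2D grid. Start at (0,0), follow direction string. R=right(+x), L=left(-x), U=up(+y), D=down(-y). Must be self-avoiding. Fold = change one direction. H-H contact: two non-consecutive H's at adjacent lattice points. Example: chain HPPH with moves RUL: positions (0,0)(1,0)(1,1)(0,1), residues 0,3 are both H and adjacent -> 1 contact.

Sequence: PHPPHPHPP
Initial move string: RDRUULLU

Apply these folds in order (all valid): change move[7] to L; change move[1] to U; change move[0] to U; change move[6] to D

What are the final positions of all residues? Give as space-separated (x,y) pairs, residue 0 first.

Initial moves: RDRUULLU
Fold: move[7]->L => RDRUULLL (positions: [(0, 0), (1, 0), (1, -1), (2, -1), (2, 0), (2, 1), (1, 1), (0, 1), (-1, 1)])
Fold: move[1]->U => RURUULLL (positions: [(0, 0), (1, 0), (1, 1), (2, 1), (2, 2), (2, 3), (1, 3), (0, 3), (-1, 3)])
Fold: move[0]->U => UURUULLL (positions: [(0, 0), (0, 1), (0, 2), (1, 2), (1, 3), (1, 4), (0, 4), (-1, 4), (-2, 4)])
Fold: move[6]->D => UURUULDL (positions: [(0, 0), (0, 1), (0, 2), (1, 2), (1, 3), (1, 4), (0, 4), (0, 3), (-1, 3)])

Answer: (0,0) (0,1) (0,2) (1,2) (1,3) (1,4) (0,4) (0,3) (-1,3)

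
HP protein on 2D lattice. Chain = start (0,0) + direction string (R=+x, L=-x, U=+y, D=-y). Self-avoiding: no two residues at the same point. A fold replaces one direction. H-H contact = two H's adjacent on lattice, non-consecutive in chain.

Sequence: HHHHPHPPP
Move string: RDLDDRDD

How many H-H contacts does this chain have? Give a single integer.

Answer: 1

Derivation:
Positions: [(0, 0), (1, 0), (1, -1), (0, -1), (0, -2), (0, -3), (1, -3), (1, -4), (1, -5)]
H-H contact: residue 0 @(0,0) - residue 3 @(0, -1)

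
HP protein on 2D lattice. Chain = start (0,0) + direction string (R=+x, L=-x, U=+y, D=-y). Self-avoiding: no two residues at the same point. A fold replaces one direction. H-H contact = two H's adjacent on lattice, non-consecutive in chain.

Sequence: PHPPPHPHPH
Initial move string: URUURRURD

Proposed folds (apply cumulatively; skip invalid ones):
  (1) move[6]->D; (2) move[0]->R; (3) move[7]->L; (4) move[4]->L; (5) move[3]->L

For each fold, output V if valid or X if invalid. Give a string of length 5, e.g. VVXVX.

Initial: URUURRURD -> [(0, 0), (0, 1), (1, 1), (1, 2), (1, 3), (2, 3), (3, 3), (3, 4), (4, 4), (4, 3)]
Fold 1: move[6]->D => URUURRDRD VALID
Fold 2: move[0]->R => RRUURRDRD VALID
Fold 3: move[7]->L => RRUURRDLD VALID
Fold 4: move[4]->L => RRUULRDLD INVALID (collision), skipped
Fold 5: move[3]->L => RRULRRDLD INVALID (collision), skipped

Answer: VVVXX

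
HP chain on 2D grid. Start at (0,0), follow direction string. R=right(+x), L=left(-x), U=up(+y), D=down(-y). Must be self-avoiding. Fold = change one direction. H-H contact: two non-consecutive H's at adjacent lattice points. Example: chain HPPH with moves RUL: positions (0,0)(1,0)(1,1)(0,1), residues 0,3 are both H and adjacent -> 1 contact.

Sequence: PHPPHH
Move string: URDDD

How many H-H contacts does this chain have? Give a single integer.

Positions: [(0, 0), (0, 1), (1, 1), (1, 0), (1, -1), (1, -2)]
No H-H contacts found.

Answer: 0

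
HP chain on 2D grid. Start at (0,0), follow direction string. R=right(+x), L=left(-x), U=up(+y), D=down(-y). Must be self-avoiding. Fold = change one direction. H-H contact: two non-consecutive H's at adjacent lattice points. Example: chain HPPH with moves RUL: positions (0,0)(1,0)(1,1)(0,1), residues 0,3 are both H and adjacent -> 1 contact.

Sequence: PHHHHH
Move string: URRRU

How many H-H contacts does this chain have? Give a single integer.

Answer: 0

Derivation:
Positions: [(0, 0), (0, 1), (1, 1), (2, 1), (3, 1), (3, 2)]
No H-H contacts found.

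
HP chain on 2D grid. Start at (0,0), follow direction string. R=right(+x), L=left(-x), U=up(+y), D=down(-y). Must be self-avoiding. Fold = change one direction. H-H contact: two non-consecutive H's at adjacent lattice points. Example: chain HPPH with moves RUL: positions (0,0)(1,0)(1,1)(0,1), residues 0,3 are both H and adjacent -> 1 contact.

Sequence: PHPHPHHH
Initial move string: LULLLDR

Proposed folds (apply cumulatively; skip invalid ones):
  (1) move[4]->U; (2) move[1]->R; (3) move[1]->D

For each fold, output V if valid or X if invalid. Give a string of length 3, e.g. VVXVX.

Answer: XXV

Derivation:
Initial: LULLLDR -> [(0, 0), (-1, 0), (-1, 1), (-2, 1), (-3, 1), (-4, 1), (-4, 0), (-3, 0)]
Fold 1: move[4]->U => LULLUDR INVALID (collision), skipped
Fold 2: move[1]->R => LRLLLDR INVALID (collision), skipped
Fold 3: move[1]->D => LDLLLDR VALID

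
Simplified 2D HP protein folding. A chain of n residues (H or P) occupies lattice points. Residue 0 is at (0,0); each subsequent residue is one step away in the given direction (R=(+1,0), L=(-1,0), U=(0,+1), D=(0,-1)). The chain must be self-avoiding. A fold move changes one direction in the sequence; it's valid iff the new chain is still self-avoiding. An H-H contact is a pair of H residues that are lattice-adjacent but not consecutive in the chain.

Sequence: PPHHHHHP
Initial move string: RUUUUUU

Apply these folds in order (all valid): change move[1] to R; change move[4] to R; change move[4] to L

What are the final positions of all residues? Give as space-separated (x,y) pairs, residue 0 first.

Initial moves: RUUUUUU
Fold: move[1]->R => RRUUUUU (positions: [(0, 0), (1, 0), (2, 0), (2, 1), (2, 2), (2, 3), (2, 4), (2, 5)])
Fold: move[4]->R => RRUURUU (positions: [(0, 0), (1, 0), (2, 0), (2, 1), (2, 2), (3, 2), (3, 3), (3, 4)])
Fold: move[4]->L => RRUULUU (positions: [(0, 0), (1, 0), (2, 0), (2, 1), (2, 2), (1, 2), (1, 3), (1, 4)])

Answer: (0,0) (1,0) (2,0) (2,1) (2,2) (1,2) (1,3) (1,4)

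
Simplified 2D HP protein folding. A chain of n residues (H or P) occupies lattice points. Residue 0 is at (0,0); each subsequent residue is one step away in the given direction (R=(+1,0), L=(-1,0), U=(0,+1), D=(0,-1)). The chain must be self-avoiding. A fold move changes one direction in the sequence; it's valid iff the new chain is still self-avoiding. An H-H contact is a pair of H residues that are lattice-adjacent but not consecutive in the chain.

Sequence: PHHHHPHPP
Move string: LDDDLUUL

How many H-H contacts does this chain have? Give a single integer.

Answer: 1

Derivation:
Positions: [(0, 0), (-1, 0), (-1, -1), (-1, -2), (-1, -3), (-2, -3), (-2, -2), (-2, -1), (-3, -1)]
H-H contact: residue 3 @(-1,-2) - residue 6 @(-2, -2)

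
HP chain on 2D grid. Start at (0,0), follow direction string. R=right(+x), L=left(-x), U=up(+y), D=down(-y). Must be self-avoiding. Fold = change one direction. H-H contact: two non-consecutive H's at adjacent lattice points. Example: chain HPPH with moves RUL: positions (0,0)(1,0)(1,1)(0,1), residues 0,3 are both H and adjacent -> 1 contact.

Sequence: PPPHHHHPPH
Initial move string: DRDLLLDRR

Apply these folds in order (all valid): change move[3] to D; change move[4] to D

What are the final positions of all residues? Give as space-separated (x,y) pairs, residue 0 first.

Initial moves: DRDLLLDRR
Fold: move[3]->D => DRDDLLDRR (positions: [(0, 0), (0, -1), (1, -1), (1, -2), (1, -3), (0, -3), (-1, -3), (-1, -4), (0, -4), (1, -4)])
Fold: move[4]->D => DRDDDLDRR (positions: [(0, 0), (0, -1), (1, -1), (1, -2), (1, -3), (1, -4), (0, -4), (0, -5), (1, -5), (2, -5)])

Answer: (0,0) (0,-1) (1,-1) (1,-2) (1,-3) (1,-4) (0,-4) (0,-5) (1,-5) (2,-5)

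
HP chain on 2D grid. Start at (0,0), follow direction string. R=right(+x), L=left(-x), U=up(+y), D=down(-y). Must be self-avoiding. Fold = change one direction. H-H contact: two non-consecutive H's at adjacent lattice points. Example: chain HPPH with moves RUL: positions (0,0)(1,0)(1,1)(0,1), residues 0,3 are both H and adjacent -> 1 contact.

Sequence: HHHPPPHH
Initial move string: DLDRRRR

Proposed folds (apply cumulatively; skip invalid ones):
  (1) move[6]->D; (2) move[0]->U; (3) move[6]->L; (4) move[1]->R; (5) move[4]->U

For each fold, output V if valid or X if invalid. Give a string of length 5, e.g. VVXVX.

Initial: DLDRRRR -> [(0, 0), (0, -1), (-1, -1), (-1, -2), (0, -2), (1, -2), (2, -2), (3, -2)]
Fold 1: move[6]->D => DLDRRRD VALID
Fold 2: move[0]->U => ULDRRRD INVALID (collision), skipped
Fold 3: move[6]->L => DLDRRRL INVALID (collision), skipped
Fold 4: move[1]->R => DRDRRRD VALID
Fold 5: move[4]->U => DRDRURD VALID

Answer: VXXVV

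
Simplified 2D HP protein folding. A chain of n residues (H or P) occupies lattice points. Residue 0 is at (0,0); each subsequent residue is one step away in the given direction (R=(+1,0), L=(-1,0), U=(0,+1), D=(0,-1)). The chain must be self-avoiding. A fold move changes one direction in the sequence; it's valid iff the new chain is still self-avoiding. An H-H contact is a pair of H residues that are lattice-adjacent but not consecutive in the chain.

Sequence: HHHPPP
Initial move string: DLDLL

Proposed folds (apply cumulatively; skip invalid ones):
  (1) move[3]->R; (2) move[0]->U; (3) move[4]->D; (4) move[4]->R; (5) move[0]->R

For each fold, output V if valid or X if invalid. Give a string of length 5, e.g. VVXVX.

Answer: XVVXX

Derivation:
Initial: DLDLL -> [(0, 0), (0, -1), (-1, -1), (-1, -2), (-2, -2), (-3, -2)]
Fold 1: move[3]->R => DLDRL INVALID (collision), skipped
Fold 2: move[0]->U => ULDLL VALID
Fold 3: move[4]->D => ULDLD VALID
Fold 4: move[4]->R => ULDLR INVALID (collision), skipped
Fold 5: move[0]->R => RLDLD INVALID (collision), skipped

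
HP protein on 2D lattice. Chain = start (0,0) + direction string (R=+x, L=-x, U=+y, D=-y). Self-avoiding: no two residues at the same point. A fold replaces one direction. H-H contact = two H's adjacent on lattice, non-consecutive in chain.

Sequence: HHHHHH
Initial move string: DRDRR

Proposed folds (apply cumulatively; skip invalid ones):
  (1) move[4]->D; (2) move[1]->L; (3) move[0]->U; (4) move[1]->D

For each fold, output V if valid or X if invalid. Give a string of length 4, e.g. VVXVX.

Answer: VVXV

Derivation:
Initial: DRDRR -> [(0, 0), (0, -1), (1, -1), (1, -2), (2, -2), (3, -2)]
Fold 1: move[4]->D => DRDRD VALID
Fold 2: move[1]->L => DLDRD VALID
Fold 3: move[0]->U => ULDRD INVALID (collision), skipped
Fold 4: move[1]->D => DDDRD VALID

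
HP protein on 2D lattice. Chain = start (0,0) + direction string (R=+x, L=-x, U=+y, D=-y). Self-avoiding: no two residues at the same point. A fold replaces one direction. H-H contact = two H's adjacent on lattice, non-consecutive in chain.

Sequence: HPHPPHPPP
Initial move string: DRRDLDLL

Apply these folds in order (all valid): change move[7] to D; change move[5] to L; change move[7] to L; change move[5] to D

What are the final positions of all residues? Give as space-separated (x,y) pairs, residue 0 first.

Initial moves: DRRDLDLL
Fold: move[7]->D => DRRDLDLD (positions: [(0, 0), (0, -1), (1, -1), (2, -1), (2, -2), (1, -2), (1, -3), (0, -3), (0, -4)])
Fold: move[5]->L => DRRDLLLD (positions: [(0, 0), (0, -1), (1, -1), (2, -1), (2, -2), (1, -2), (0, -2), (-1, -2), (-1, -3)])
Fold: move[7]->L => DRRDLLLL (positions: [(0, 0), (0, -1), (1, -1), (2, -1), (2, -2), (1, -2), (0, -2), (-1, -2), (-2, -2)])
Fold: move[5]->D => DRRDLDLL (positions: [(0, 0), (0, -1), (1, -1), (2, -1), (2, -2), (1, -2), (1, -3), (0, -3), (-1, -3)])

Answer: (0,0) (0,-1) (1,-1) (2,-1) (2,-2) (1,-2) (1,-3) (0,-3) (-1,-3)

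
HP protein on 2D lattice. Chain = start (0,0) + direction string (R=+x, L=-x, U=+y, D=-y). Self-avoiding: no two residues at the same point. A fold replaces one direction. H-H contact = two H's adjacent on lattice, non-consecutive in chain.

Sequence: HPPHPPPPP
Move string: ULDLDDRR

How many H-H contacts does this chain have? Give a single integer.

Positions: [(0, 0), (0, 1), (-1, 1), (-1, 0), (-2, 0), (-2, -1), (-2, -2), (-1, -2), (0, -2)]
H-H contact: residue 0 @(0,0) - residue 3 @(-1, 0)

Answer: 1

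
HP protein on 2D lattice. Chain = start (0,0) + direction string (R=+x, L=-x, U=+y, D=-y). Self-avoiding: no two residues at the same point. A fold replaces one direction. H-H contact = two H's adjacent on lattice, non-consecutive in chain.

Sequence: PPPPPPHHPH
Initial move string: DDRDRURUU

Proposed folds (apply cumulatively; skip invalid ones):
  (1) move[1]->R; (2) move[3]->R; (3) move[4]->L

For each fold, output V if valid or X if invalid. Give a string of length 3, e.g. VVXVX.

Answer: VVX

Derivation:
Initial: DDRDRURUU -> [(0, 0), (0, -1), (0, -2), (1, -2), (1, -3), (2, -3), (2, -2), (3, -2), (3, -1), (3, 0)]
Fold 1: move[1]->R => DRRDRURUU VALID
Fold 2: move[3]->R => DRRRRURUU VALID
Fold 3: move[4]->L => DRRRLURUU INVALID (collision), skipped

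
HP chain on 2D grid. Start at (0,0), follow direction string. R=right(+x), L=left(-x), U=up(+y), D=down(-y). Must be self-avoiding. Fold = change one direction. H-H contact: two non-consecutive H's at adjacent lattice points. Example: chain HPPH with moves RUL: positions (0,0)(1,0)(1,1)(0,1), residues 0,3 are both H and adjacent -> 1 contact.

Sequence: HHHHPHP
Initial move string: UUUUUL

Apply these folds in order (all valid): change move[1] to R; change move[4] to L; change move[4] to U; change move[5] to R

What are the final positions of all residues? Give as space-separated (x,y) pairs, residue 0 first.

Answer: (0,0) (0,1) (1,1) (1,2) (1,3) (1,4) (2,4)

Derivation:
Initial moves: UUUUUL
Fold: move[1]->R => URUUUL (positions: [(0, 0), (0, 1), (1, 1), (1, 2), (1, 3), (1, 4), (0, 4)])
Fold: move[4]->L => URUULL (positions: [(0, 0), (0, 1), (1, 1), (1, 2), (1, 3), (0, 3), (-1, 3)])
Fold: move[4]->U => URUUUL (positions: [(0, 0), (0, 1), (1, 1), (1, 2), (1, 3), (1, 4), (0, 4)])
Fold: move[5]->R => URUUUR (positions: [(0, 0), (0, 1), (1, 1), (1, 2), (1, 3), (1, 4), (2, 4)])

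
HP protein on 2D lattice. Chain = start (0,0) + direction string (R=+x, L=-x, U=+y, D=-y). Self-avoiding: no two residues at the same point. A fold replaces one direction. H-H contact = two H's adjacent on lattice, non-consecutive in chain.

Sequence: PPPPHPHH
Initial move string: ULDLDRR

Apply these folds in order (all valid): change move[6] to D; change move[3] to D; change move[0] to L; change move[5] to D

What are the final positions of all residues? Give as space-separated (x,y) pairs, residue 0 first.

Initial moves: ULDLDRR
Fold: move[6]->D => ULDLDRD (positions: [(0, 0), (0, 1), (-1, 1), (-1, 0), (-2, 0), (-2, -1), (-1, -1), (-1, -2)])
Fold: move[3]->D => ULDDDRD (positions: [(0, 0), (0, 1), (-1, 1), (-1, 0), (-1, -1), (-1, -2), (0, -2), (0, -3)])
Fold: move[0]->L => LLDDDRD (positions: [(0, 0), (-1, 0), (-2, 0), (-2, -1), (-2, -2), (-2, -3), (-1, -3), (-1, -4)])
Fold: move[5]->D => LLDDDDD (positions: [(0, 0), (-1, 0), (-2, 0), (-2, -1), (-2, -2), (-2, -3), (-2, -4), (-2, -5)])

Answer: (0,0) (-1,0) (-2,0) (-2,-1) (-2,-2) (-2,-3) (-2,-4) (-2,-5)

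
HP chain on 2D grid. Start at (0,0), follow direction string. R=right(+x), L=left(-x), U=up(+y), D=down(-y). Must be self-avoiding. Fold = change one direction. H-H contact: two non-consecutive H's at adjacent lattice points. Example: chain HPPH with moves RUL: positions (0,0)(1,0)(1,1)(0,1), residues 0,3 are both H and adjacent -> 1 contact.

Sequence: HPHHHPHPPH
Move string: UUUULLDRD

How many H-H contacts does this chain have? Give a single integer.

Answer: 1

Derivation:
Positions: [(0, 0), (0, 1), (0, 2), (0, 3), (0, 4), (-1, 4), (-2, 4), (-2, 3), (-1, 3), (-1, 2)]
H-H contact: residue 2 @(0,2) - residue 9 @(-1, 2)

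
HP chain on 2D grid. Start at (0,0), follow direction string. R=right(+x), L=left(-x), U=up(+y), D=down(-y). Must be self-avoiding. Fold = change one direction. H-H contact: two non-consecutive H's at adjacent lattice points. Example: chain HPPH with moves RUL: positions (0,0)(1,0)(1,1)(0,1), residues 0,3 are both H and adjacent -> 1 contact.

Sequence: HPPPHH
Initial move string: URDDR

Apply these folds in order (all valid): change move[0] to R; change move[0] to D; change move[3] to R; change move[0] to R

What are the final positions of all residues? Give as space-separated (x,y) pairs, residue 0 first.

Answer: (0,0) (1,0) (2,0) (2,-1) (3,-1) (4,-1)

Derivation:
Initial moves: URDDR
Fold: move[0]->R => RRDDR (positions: [(0, 0), (1, 0), (2, 0), (2, -1), (2, -2), (3, -2)])
Fold: move[0]->D => DRDDR (positions: [(0, 0), (0, -1), (1, -1), (1, -2), (1, -3), (2, -3)])
Fold: move[3]->R => DRDRR (positions: [(0, 0), (0, -1), (1, -1), (1, -2), (2, -2), (3, -2)])
Fold: move[0]->R => RRDRR (positions: [(0, 0), (1, 0), (2, 0), (2, -1), (3, -1), (4, -1)])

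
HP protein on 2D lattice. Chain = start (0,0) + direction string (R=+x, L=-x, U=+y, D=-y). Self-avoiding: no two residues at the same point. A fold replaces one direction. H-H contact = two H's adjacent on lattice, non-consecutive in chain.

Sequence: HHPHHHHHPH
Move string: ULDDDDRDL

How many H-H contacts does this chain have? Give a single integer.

Positions: [(0, 0), (0, 1), (-1, 1), (-1, 0), (-1, -1), (-1, -2), (-1, -3), (0, -3), (0, -4), (-1, -4)]
H-H contact: residue 0 @(0,0) - residue 3 @(-1, 0)
H-H contact: residue 6 @(-1,-3) - residue 9 @(-1, -4)

Answer: 2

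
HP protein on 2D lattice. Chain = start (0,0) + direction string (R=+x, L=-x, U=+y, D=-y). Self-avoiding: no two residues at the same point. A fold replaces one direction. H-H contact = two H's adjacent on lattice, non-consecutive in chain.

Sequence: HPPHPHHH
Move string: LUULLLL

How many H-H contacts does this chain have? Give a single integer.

Answer: 0

Derivation:
Positions: [(0, 0), (-1, 0), (-1, 1), (-1, 2), (-2, 2), (-3, 2), (-4, 2), (-5, 2)]
No H-H contacts found.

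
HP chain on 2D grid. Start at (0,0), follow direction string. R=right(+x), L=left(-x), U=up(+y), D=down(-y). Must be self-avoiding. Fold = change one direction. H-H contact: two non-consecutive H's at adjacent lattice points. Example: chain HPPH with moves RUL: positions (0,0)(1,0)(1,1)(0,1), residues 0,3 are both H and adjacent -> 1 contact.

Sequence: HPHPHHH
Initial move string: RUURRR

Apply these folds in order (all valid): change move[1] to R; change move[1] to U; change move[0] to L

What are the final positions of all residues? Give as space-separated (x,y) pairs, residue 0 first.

Answer: (0,0) (-1,0) (-1,1) (-1,2) (0,2) (1,2) (2,2)

Derivation:
Initial moves: RUURRR
Fold: move[1]->R => RRURRR (positions: [(0, 0), (1, 0), (2, 0), (2, 1), (3, 1), (4, 1), (5, 1)])
Fold: move[1]->U => RUURRR (positions: [(0, 0), (1, 0), (1, 1), (1, 2), (2, 2), (3, 2), (4, 2)])
Fold: move[0]->L => LUURRR (positions: [(0, 0), (-1, 0), (-1, 1), (-1, 2), (0, 2), (1, 2), (2, 2)])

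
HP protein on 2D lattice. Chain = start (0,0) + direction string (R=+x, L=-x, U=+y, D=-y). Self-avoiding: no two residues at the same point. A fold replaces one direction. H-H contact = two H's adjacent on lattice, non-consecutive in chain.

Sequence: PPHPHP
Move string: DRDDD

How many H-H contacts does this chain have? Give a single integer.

Positions: [(0, 0), (0, -1), (1, -1), (1, -2), (1, -3), (1, -4)]
No H-H contacts found.

Answer: 0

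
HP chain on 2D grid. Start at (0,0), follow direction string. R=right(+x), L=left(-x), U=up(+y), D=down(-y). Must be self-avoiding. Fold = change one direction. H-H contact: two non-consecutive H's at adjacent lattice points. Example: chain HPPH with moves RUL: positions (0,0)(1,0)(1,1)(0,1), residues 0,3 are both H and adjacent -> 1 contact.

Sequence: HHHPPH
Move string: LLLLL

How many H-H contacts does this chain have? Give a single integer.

Positions: [(0, 0), (-1, 0), (-2, 0), (-3, 0), (-4, 0), (-5, 0)]
No H-H contacts found.

Answer: 0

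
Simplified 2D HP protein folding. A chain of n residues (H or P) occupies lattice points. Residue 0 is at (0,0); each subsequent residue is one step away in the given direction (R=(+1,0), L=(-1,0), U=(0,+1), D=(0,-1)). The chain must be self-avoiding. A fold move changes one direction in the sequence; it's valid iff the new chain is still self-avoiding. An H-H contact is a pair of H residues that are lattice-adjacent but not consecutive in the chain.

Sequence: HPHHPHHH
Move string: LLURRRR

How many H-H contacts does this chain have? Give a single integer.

Answer: 1

Derivation:
Positions: [(0, 0), (-1, 0), (-2, 0), (-2, 1), (-1, 1), (0, 1), (1, 1), (2, 1)]
H-H contact: residue 0 @(0,0) - residue 5 @(0, 1)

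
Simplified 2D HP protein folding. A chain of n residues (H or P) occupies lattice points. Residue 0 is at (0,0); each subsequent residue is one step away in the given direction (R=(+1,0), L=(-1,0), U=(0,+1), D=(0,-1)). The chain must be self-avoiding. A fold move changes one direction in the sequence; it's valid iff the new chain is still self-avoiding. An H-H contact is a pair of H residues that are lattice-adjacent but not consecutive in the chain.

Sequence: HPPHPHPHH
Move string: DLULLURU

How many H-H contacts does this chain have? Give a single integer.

Positions: [(0, 0), (0, -1), (-1, -1), (-1, 0), (-2, 0), (-3, 0), (-3, 1), (-2, 1), (-2, 2)]
H-H contact: residue 0 @(0,0) - residue 3 @(-1, 0)

Answer: 1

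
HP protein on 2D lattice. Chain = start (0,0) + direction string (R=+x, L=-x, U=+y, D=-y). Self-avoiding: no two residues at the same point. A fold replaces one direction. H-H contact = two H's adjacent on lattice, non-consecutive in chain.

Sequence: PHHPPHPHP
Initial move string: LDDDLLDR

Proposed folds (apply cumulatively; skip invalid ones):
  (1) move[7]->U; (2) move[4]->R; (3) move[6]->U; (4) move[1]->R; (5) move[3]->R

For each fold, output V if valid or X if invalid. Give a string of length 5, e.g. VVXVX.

Answer: XXVXX

Derivation:
Initial: LDDDLLDR -> [(0, 0), (-1, 0), (-1, -1), (-1, -2), (-1, -3), (-2, -3), (-3, -3), (-3, -4), (-2, -4)]
Fold 1: move[7]->U => LDDDLLDU INVALID (collision), skipped
Fold 2: move[4]->R => LDDDRLDR INVALID (collision), skipped
Fold 3: move[6]->U => LDDDLLUR VALID
Fold 4: move[1]->R => LRDDLLUR INVALID (collision), skipped
Fold 5: move[3]->R => LDDRLLUR INVALID (collision), skipped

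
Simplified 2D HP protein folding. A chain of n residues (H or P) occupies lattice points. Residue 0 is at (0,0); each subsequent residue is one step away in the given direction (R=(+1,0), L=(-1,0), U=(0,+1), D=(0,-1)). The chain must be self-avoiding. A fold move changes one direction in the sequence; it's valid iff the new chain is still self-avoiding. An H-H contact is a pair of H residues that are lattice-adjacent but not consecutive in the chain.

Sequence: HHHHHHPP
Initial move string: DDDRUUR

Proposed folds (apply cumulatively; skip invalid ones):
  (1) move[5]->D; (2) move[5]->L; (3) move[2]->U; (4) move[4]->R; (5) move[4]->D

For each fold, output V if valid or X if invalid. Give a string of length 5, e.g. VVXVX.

Initial: DDDRUUR -> [(0, 0), (0, -1), (0, -2), (0, -3), (1, -3), (1, -2), (1, -1), (2, -1)]
Fold 1: move[5]->D => DDDRUDR INVALID (collision), skipped
Fold 2: move[5]->L => DDDRULR INVALID (collision), skipped
Fold 3: move[2]->U => DDURUUR INVALID (collision), skipped
Fold 4: move[4]->R => DDDRRUR VALID
Fold 5: move[4]->D => DDDRDUR INVALID (collision), skipped

Answer: XXXVX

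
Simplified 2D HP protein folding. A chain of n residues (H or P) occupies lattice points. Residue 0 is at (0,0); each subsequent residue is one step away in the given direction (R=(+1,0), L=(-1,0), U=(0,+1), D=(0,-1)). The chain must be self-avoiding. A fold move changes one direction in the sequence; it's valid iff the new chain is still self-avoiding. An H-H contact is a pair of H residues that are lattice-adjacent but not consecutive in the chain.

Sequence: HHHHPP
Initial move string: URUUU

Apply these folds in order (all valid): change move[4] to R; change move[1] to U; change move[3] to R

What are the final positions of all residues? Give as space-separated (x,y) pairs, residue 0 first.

Answer: (0,0) (0,1) (0,2) (0,3) (1,3) (2,3)

Derivation:
Initial moves: URUUU
Fold: move[4]->R => URUUR (positions: [(0, 0), (0, 1), (1, 1), (1, 2), (1, 3), (2, 3)])
Fold: move[1]->U => UUUUR (positions: [(0, 0), (0, 1), (0, 2), (0, 3), (0, 4), (1, 4)])
Fold: move[3]->R => UUURR (positions: [(0, 0), (0, 1), (0, 2), (0, 3), (1, 3), (2, 3)])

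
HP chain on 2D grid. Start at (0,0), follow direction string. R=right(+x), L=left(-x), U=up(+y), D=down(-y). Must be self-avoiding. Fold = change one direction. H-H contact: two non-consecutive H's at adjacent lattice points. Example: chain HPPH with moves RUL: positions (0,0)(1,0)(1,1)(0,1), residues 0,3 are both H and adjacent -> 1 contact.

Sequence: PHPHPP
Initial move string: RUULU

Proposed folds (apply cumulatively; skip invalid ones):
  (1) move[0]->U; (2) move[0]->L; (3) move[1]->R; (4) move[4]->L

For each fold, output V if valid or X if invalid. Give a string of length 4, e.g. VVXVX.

Answer: VVXV

Derivation:
Initial: RUULU -> [(0, 0), (1, 0), (1, 1), (1, 2), (0, 2), (0, 3)]
Fold 1: move[0]->U => UUULU VALID
Fold 2: move[0]->L => LUULU VALID
Fold 3: move[1]->R => LRULU INVALID (collision), skipped
Fold 4: move[4]->L => LUULL VALID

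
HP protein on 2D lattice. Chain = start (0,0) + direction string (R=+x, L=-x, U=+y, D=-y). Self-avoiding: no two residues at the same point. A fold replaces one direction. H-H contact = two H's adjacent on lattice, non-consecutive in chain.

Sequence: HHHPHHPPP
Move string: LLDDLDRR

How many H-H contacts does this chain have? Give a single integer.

Answer: 0

Derivation:
Positions: [(0, 0), (-1, 0), (-2, 0), (-2, -1), (-2, -2), (-3, -2), (-3, -3), (-2, -3), (-1, -3)]
No H-H contacts found.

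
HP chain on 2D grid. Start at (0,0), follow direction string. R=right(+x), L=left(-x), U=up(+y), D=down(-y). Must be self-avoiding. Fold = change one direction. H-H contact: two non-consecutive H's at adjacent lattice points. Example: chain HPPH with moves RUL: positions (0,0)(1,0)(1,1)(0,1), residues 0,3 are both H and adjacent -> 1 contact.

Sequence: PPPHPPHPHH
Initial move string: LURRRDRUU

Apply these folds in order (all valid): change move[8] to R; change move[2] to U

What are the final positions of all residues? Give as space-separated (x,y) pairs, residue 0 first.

Answer: (0,0) (-1,0) (-1,1) (-1,2) (0,2) (1,2) (1,1) (2,1) (2,2) (3,2)

Derivation:
Initial moves: LURRRDRUU
Fold: move[8]->R => LURRRDRUR (positions: [(0, 0), (-1, 0), (-1, 1), (0, 1), (1, 1), (2, 1), (2, 0), (3, 0), (3, 1), (4, 1)])
Fold: move[2]->U => LUURRDRUR (positions: [(0, 0), (-1, 0), (-1, 1), (-1, 2), (0, 2), (1, 2), (1, 1), (2, 1), (2, 2), (3, 2)])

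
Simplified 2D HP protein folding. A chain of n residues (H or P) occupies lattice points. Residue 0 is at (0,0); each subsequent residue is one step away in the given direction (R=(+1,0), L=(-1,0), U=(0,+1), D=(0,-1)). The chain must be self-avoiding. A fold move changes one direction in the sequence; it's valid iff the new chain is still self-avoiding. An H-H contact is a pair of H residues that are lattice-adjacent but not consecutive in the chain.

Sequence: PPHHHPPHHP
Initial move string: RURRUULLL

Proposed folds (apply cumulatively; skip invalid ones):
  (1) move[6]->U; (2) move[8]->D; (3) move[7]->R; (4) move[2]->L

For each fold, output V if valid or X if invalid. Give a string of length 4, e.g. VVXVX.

Answer: VVVX

Derivation:
Initial: RURRUULLL -> [(0, 0), (1, 0), (1, 1), (2, 1), (3, 1), (3, 2), (3, 3), (2, 3), (1, 3), (0, 3)]
Fold 1: move[6]->U => RURRUUULL VALID
Fold 2: move[8]->D => RURRUUULD VALID
Fold 3: move[7]->R => RURRUUURD VALID
Fold 4: move[2]->L => RULRUUURD INVALID (collision), skipped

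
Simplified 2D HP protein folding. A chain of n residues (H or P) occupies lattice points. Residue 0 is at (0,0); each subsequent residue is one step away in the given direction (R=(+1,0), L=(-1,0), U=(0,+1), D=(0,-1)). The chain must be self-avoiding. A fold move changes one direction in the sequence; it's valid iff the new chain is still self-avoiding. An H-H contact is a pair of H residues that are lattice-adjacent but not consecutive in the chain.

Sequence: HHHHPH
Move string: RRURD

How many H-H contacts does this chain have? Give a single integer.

Positions: [(0, 0), (1, 0), (2, 0), (2, 1), (3, 1), (3, 0)]
H-H contact: residue 2 @(2,0) - residue 5 @(3, 0)

Answer: 1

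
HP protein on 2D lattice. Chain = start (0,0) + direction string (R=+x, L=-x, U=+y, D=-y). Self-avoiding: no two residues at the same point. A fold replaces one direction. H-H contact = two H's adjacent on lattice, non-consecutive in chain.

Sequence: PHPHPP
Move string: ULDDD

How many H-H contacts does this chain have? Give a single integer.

Answer: 0

Derivation:
Positions: [(0, 0), (0, 1), (-1, 1), (-1, 0), (-1, -1), (-1, -2)]
No H-H contacts found.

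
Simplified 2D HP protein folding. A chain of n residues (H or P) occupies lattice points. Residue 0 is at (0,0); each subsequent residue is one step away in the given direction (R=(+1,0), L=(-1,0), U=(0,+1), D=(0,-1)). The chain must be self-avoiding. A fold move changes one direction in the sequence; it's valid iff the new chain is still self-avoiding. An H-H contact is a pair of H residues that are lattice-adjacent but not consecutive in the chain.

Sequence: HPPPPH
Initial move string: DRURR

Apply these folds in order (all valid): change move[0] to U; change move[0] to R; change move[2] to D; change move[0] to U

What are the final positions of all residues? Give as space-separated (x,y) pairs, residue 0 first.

Initial moves: DRURR
Fold: move[0]->U => URURR (positions: [(0, 0), (0, 1), (1, 1), (1, 2), (2, 2), (3, 2)])
Fold: move[0]->R => RRURR (positions: [(0, 0), (1, 0), (2, 0), (2, 1), (3, 1), (4, 1)])
Fold: move[2]->D => RRDRR (positions: [(0, 0), (1, 0), (2, 0), (2, -1), (3, -1), (4, -1)])
Fold: move[0]->U => URDRR (positions: [(0, 0), (0, 1), (1, 1), (1, 0), (2, 0), (3, 0)])

Answer: (0,0) (0,1) (1,1) (1,0) (2,0) (3,0)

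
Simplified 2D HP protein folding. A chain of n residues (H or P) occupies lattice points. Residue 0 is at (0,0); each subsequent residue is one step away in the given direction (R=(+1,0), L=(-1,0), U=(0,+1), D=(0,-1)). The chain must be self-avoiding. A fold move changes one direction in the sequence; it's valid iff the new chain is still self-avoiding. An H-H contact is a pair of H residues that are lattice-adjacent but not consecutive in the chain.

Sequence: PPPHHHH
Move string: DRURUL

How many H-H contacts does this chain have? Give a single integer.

Answer: 1

Derivation:
Positions: [(0, 0), (0, -1), (1, -1), (1, 0), (2, 0), (2, 1), (1, 1)]
H-H contact: residue 3 @(1,0) - residue 6 @(1, 1)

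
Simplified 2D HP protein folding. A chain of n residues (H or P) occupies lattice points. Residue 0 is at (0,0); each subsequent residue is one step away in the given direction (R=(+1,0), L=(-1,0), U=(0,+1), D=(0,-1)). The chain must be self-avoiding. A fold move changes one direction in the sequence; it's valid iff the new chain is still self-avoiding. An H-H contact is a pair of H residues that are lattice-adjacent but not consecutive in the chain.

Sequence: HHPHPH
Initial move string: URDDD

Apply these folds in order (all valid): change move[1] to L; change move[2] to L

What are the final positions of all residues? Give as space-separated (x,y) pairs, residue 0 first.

Initial moves: URDDD
Fold: move[1]->L => ULDDD (positions: [(0, 0), (0, 1), (-1, 1), (-1, 0), (-1, -1), (-1, -2)])
Fold: move[2]->L => ULLDD (positions: [(0, 0), (0, 1), (-1, 1), (-2, 1), (-2, 0), (-2, -1)])

Answer: (0,0) (0,1) (-1,1) (-2,1) (-2,0) (-2,-1)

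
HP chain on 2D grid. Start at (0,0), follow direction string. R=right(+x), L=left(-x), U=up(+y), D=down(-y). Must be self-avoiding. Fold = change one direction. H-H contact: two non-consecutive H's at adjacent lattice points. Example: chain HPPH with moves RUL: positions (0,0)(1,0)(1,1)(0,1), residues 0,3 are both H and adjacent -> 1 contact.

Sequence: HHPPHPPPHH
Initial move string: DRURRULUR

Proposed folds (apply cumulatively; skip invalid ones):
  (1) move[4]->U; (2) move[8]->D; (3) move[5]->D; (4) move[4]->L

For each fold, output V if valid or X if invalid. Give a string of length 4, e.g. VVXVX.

Answer: VXXX

Derivation:
Initial: DRURRULUR -> [(0, 0), (0, -1), (1, -1), (1, 0), (2, 0), (3, 0), (3, 1), (2, 1), (2, 2), (3, 2)]
Fold 1: move[4]->U => DRURUULUR VALID
Fold 2: move[8]->D => DRURUULUD INVALID (collision), skipped
Fold 3: move[5]->D => DRURUDLUR INVALID (collision), skipped
Fold 4: move[4]->L => DRURLULUR INVALID (collision), skipped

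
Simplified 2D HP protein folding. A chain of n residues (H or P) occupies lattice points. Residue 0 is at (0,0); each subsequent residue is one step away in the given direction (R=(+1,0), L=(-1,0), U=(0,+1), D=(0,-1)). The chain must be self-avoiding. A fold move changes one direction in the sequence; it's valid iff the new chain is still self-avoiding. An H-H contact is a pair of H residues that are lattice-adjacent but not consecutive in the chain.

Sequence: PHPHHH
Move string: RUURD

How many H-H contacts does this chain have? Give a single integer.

Answer: 0

Derivation:
Positions: [(0, 0), (1, 0), (1, 1), (1, 2), (2, 2), (2, 1)]
No H-H contacts found.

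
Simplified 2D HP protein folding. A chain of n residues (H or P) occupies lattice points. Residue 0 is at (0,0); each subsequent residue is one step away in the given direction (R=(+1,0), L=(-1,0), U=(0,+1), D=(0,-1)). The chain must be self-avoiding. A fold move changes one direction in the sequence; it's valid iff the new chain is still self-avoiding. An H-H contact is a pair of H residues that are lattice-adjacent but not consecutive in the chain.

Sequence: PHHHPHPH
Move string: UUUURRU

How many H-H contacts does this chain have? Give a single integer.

Answer: 0

Derivation:
Positions: [(0, 0), (0, 1), (0, 2), (0, 3), (0, 4), (1, 4), (2, 4), (2, 5)]
No H-H contacts found.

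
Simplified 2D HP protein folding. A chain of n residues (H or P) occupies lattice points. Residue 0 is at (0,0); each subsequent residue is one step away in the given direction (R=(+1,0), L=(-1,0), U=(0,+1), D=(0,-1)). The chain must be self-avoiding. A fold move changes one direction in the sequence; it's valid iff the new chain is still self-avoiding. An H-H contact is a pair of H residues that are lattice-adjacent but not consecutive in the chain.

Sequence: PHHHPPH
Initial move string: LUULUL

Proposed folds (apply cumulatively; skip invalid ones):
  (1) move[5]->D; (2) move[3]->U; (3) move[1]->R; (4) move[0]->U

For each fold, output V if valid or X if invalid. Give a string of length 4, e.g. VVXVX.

Answer: XVXV

Derivation:
Initial: LUULUL -> [(0, 0), (-1, 0), (-1, 1), (-1, 2), (-2, 2), (-2, 3), (-3, 3)]
Fold 1: move[5]->D => LUULUD INVALID (collision), skipped
Fold 2: move[3]->U => LUUUUL VALID
Fold 3: move[1]->R => LRUUUL INVALID (collision), skipped
Fold 4: move[0]->U => UUUUUL VALID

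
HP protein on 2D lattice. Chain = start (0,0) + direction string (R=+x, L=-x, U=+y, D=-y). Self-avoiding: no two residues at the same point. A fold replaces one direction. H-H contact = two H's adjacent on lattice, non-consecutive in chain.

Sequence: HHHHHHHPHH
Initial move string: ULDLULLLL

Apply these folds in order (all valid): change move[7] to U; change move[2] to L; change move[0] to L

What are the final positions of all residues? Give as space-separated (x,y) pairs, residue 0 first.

Initial moves: ULDLULLLL
Fold: move[7]->U => ULDLULLUL (positions: [(0, 0), (0, 1), (-1, 1), (-1, 0), (-2, 0), (-2, 1), (-3, 1), (-4, 1), (-4, 2), (-5, 2)])
Fold: move[2]->L => ULLLULLUL (positions: [(0, 0), (0, 1), (-1, 1), (-2, 1), (-3, 1), (-3, 2), (-4, 2), (-5, 2), (-5, 3), (-6, 3)])
Fold: move[0]->L => LLLLULLUL (positions: [(0, 0), (-1, 0), (-2, 0), (-3, 0), (-4, 0), (-4, 1), (-5, 1), (-6, 1), (-6, 2), (-7, 2)])

Answer: (0,0) (-1,0) (-2,0) (-3,0) (-4,0) (-4,1) (-5,1) (-6,1) (-6,2) (-7,2)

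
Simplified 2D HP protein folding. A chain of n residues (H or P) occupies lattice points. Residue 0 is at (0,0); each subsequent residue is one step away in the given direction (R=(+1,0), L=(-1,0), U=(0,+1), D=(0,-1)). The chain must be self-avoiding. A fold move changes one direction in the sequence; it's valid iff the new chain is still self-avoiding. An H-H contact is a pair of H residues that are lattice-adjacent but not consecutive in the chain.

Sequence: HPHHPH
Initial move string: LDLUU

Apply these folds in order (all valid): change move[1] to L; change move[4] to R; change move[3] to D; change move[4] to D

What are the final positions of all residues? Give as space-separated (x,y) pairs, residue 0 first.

Initial moves: LDLUU
Fold: move[1]->L => LLLUU (positions: [(0, 0), (-1, 0), (-2, 0), (-3, 0), (-3, 1), (-3, 2)])
Fold: move[4]->R => LLLUR (positions: [(0, 0), (-1, 0), (-2, 0), (-3, 0), (-3, 1), (-2, 1)])
Fold: move[3]->D => LLLDR (positions: [(0, 0), (-1, 0), (-2, 0), (-3, 0), (-3, -1), (-2, -1)])
Fold: move[4]->D => LLLDD (positions: [(0, 0), (-1, 0), (-2, 0), (-3, 0), (-3, -1), (-3, -2)])

Answer: (0,0) (-1,0) (-2,0) (-3,0) (-3,-1) (-3,-2)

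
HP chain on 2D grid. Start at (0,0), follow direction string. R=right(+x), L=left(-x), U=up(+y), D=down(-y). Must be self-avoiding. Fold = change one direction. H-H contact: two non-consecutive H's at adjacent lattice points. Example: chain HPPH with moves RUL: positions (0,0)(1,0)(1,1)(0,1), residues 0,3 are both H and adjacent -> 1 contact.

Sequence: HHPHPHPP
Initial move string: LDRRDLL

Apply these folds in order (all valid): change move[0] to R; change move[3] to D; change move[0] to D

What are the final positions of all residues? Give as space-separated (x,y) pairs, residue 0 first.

Initial moves: LDRRDLL
Fold: move[0]->R => RDRRDLL (positions: [(0, 0), (1, 0), (1, -1), (2, -1), (3, -1), (3, -2), (2, -2), (1, -2)])
Fold: move[3]->D => RDRDDLL (positions: [(0, 0), (1, 0), (1, -1), (2, -1), (2, -2), (2, -3), (1, -3), (0, -3)])
Fold: move[0]->D => DDRDDLL (positions: [(0, 0), (0, -1), (0, -2), (1, -2), (1, -3), (1, -4), (0, -4), (-1, -4)])

Answer: (0,0) (0,-1) (0,-2) (1,-2) (1,-3) (1,-4) (0,-4) (-1,-4)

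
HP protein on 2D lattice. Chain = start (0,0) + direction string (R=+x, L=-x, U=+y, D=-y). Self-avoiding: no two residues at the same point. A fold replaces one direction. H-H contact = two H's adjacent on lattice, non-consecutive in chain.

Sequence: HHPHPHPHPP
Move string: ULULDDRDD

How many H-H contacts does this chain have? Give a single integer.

Positions: [(0, 0), (0, 1), (-1, 1), (-1, 2), (-2, 2), (-2, 1), (-2, 0), (-1, 0), (-1, -1), (-1, -2)]
H-H contact: residue 0 @(0,0) - residue 7 @(-1, 0)

Answer: 1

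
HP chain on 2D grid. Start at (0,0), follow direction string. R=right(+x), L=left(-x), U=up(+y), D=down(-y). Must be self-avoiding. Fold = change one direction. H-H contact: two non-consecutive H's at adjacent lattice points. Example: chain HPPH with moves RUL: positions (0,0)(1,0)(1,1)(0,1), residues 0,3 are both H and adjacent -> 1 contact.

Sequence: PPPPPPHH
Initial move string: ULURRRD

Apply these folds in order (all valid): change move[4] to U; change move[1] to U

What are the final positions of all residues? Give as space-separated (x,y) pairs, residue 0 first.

Answer: (0,0) (0,1) (0,2) (0,3) (1,3) (1,4) (2,4) (2,3)

Derivation:
Initial moves: ULURRRD
Fold: move[4]->U => ULURURD (positions: [(0, 0), (0, 1), (-1, 1), (-1, 2), (0, 2), (0, 3), (1, 3), (1, 2)])
Fold: move[1]->U => UUURURD (positions: [(0, 0), (0, 1), (0, 2), (0, 3), (1, 3), (1, 4), (2, 4), (2, 3)])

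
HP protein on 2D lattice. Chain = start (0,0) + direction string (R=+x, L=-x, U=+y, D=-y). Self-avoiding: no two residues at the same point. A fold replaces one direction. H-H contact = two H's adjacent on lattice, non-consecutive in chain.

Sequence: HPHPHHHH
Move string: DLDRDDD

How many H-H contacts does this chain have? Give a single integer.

Answer: 0

Derivation:
Positions: [(0, 0), (0, -1), (-1, -1), (-1, -2), (0, -2), (0, -3), (0, -4), (0, -5)]
No H-H contacts found.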